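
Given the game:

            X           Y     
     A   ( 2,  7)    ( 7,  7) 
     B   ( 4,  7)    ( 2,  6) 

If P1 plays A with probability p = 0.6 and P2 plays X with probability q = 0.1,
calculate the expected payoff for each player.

E[P1] = 4.78, E[P2] = 6.64

Work:
E[P1] = p·q·π₁(A,X) + p·(1-q)·π₁(A,Y) + (1-p)·q·π₁(B,X) + (1-p)·(1-q)·π₁(B,Y)
= 0.6·0.1·2 + 0.6·0.9·7 + 0.4·0.1·4 + 0.4·0.9·2
= 4.78

E[P2] = 6.64 (similar calculation)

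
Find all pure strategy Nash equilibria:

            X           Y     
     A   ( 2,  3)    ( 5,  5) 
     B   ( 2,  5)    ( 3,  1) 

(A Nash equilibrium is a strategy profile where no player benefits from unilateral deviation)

Nash equilibrium: (A, Y), (B, X)

Work:
Best responses:
  P1 vs X: payoffs [2, 2] → best response A/B (payoff 2)
  P1 vs Y: payoffs [5, 3] → best response A (payoff 5)
  P2 vs A: payoffs [3, 5] → best response Y (payoff 5)
  P2 vs B: payoffs [5, 1] → best response X (payoff 5)
Mutual best responses: (A,Y), (B,X) → Nash equilibria.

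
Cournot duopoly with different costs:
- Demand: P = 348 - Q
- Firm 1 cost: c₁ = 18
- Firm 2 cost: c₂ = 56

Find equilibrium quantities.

q₁* = 122.67, q₂* = 84.67

Work:
Reaction: q₁ = (348 - 18 - q₂)/2
Reaction: q₂ = (348 - 56 - q₁)/2
Solve simultaneously:
q₁* = (348 - 2×18 + 56)/3 = 122.67
q₂* = (348 - 2×56 + 18)/3 = 84.67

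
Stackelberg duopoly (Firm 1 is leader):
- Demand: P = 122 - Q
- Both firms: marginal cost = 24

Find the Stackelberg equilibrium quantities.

q₁* (leader) = 49.0, q₂* (follower) = 24.5

Work:
Follower's reaction: q₂ = (a - c - q₁)/2
Leader substitutes: π₁ = q₁·(a - q₁ - (a-c-q₁)/2 - c)
FOC: q₁* = (122 - 24)/2 = 49.00
Then: q₂* = (122 - 24 - 49.0)/2 = 24.50
Leader has first-mover advantage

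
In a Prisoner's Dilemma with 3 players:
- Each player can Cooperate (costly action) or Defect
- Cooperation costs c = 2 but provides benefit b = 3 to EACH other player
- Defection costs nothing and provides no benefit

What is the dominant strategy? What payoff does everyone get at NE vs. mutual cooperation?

Dominant: Defect; NE payoff = 0; Coop payoff = 4

Work:
Defect dominates (saves cost c = 2, benefit to others is external)
NE: All defect → everyone gets 0
If all cooperate: each receives (2)×3 - 2 = 4
Social dilemma: 4 > 0 but NE gives 0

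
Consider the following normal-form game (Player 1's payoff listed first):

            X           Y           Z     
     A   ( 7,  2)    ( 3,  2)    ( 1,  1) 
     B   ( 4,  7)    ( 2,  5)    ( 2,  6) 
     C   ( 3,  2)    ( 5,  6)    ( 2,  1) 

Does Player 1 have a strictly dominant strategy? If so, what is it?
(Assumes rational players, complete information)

No strictly dominant strategy exists for Player 1

Work:
A strategy strictly dominates another if it gives a strictly higher payoff against every opponent action. Compare each pair of P1's strategies column-by-column:
  A vs B: [7 vs 4, 3 vs 2, 1 vs 2] → A does not strictly dominate B (column Z: 1 ≤ 2)
  A vs C: [7 vs 3, 3 vs 5, 1 vs 2] → A does not strictly dominate C (column Y: 3 ≤ 5)
  B vs A: [4 vs 7, 2 vs 3, 2 vs 1] → B does not strictly dominate A (column X: 4 ≤ 7)
  B vs C: [4 vs 3, 2 vs 5, 2 vs 2] → B does not strictly dominate C (column Y: 2 ≤ 5)
  C vs A: [3 vs 7, 5 vs 3, 2 vs 1] → C does not strictly dominate A (column X: 3 ≤ 7)
  C vs B: [3 vs 4, 5 vs 2, 2 vs 2] → C does not strictly dominate B (column X: 3 ≤ 4)
No single strategy strictly dominates all others → no strictly dominant strategy.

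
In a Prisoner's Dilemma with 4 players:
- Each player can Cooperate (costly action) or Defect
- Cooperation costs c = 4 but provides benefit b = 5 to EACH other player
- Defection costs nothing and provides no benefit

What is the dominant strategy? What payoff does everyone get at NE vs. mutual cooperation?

Dominant: Defect; NE payoff = 0; Coop payoff = 11

Work:
Defect dominates (saves cost c = 4, benefit to others is external)
NE: All defect → everyone gets 0
If all cooperate: each receives (3)×5 - 4 = 11
Social dilemma: 11 > 0 but NE gives 0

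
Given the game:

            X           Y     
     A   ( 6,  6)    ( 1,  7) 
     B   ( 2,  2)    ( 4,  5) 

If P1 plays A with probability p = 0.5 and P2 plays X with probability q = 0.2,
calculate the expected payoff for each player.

E[P1] = 2.8, E[P2] = 5.6

Work:
E[P1] = p·q·π₁(A,X) + p·(1-q)·π₁(A,Y) + (1-p)·q·π₁(B,X) + (1-p)·(1-q)·π₁(B,Y)
= 0.5·0.2·6 + 0.5·0.8·1 + 0.5·0.2·2 + 0.5·0.8·4
= 2.8

E[P2] = 5.6 (similar calculation)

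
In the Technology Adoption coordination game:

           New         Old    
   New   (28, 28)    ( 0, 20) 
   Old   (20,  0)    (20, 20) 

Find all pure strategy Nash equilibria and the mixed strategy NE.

Pure NE: (New, New) and (Old, Old); Mixed NE: p = 0.7143, q = 0.7143

Work:
Check pure NE:
(New, New): (28, 28) - no unilateral deviation beneficial
(Old, Old): (20, 20) - no unilateral deviation beneficial
Mixed NE: P1 plays New with p = 0.7143, P2 plays New with q = 0.7143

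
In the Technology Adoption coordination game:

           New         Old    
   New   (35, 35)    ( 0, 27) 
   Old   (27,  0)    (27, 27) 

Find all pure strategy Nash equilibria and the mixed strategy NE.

Pure NE: (New, New) and (Old, Old); Mixed NE: p = 0.7714, q = 0.7714

Work:
Check pure NE:
(New, New): (35, 35) - no unilateral deviation beneficial
(Old, Old): (27, 27) - no unilateral deviation beneficial
Mixed NE: P1 plays New with p = 0.7714, P2 plays New with q = 0.7714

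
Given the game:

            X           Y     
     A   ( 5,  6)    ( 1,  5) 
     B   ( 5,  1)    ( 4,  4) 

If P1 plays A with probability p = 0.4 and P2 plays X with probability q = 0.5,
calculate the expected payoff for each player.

E[P1] = 3.9, E[P2] = 3.7

Work:
E[P1] = p·q·π₁(A,X) + p·(1-q)·π₁(A,Y) + (1-p)·q·π₁(B,X) + (1-p)·(1-q)·π₁(B,Y)
= 0.4·0.5·5 + 0.4·0.5·1 + 0.6·0.5·5 + 0.6·0.5·4
= 3.9

E[P2] = 3.7 (similar calculation)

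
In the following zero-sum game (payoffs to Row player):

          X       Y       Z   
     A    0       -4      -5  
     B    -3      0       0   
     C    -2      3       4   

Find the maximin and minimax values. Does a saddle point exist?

Maximin = -2, Minimax = 0, Saddle: False

Work:
Row minimums: [-5, -3, -2] → maximin = -2
Column maximums: [0, 3, 4] → minimax = 0
No saddle point (maximin ≠ minimax). Mixed strategy needed.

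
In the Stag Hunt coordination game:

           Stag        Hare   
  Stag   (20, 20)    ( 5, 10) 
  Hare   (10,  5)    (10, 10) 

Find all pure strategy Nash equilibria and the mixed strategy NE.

Pure NE: (Stag, Stag) and (Hare, Hare); Mixed NE: p = 0.3333, q = 0.3333

Work:
Check pure NE:
(Stag, Stag): (20, 20) - no unilateral deviation beneficial
(Hare, Hare): (10, 10) - no unilateral deviation beneficial
Mixed NE: P1 plays Stag with p = 0.3333, P2 plays Stag with q = 0.3333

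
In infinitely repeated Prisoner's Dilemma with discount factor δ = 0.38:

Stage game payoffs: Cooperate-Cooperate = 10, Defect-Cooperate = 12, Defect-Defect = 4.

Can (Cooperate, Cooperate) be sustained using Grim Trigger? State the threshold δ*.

δ* = 0.25; since δ = 0.38 ≥ 0.25, cooperation can be sustained

Work:
For Grim Trigger:
Cooperate forever: 10/(1-δ)
Defect then punished: 12 + 4·δ/(1-δ)
Need: 10/(1-δ) ≥ 12 + 4·δ/(1-δ)
Solving: δ ≥ (T-R)/(T-P) = (12-10)/(12-4) = 0.25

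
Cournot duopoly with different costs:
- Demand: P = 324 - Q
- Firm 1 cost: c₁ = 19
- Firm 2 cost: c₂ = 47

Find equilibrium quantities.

q₁* = 111.0, q₂* = 83.0

Work:
Reaction: q₁ = (324 - 19 - q₂)/2
Reaction: q₂ = (324 - 47 - q₁)/2
Solve simultaneously:
q₁* = (324 - 2×19 + 47)/3 = 111.0
q₂* = (324 - 2×47 + 19)/3 = 83.0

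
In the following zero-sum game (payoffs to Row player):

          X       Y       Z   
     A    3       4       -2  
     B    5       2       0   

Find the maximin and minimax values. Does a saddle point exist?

Maximin = 0, Minimax = 0, Saddle: True

Work:
Row minimums: [-2, 0] → maximin = 0
Column maximums: [5, 4, 0] → minimax = 0
Saddle point exists! Game value = 0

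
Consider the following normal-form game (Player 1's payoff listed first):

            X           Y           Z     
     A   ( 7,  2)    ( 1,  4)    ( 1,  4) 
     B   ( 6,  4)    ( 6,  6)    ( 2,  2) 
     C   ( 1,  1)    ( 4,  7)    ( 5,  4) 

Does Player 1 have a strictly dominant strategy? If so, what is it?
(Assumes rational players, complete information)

No strictly dominant strategy exists for Player 1

Work:
A strategy strictly dominates another if it gives a strictly higher payoff against every opponent action. Compare each pair of P1's strategies column-by-column:
  A vs B: [7 vs 6, 1 vs 6, 1 vs 2] → A does not strictly dominate B (column Y: 1 ≤ 6)
  A vs C: [7 vs 1, 1 vs 4, 1 vs 5] → A does not strictly dominate C (column Y: 1 ≤ 4)
  B vs A: [6 vs 7, 6 vs 1, 2 vs 1] → B does not strictly dominate A (column X: 6 ≤ 7)
  B vs C: [6 vs 1, 6 vs 4, 2 vs 5] → B does not strictly dominate C (column Z: 2 ≤ 5)
  C vs A: [1 vs 7, 4 vs 1, 5 vs 1] → C does not strictly dominate A (column X: 1 ≤ 7)
  C vs B: [1 vs 6, 4 vs 6, 5 vs 2] → C does not strictly dominate B (column X: 1 ≤ 6)
No single strategy strictly dominates all others → no strictly dominant strategy.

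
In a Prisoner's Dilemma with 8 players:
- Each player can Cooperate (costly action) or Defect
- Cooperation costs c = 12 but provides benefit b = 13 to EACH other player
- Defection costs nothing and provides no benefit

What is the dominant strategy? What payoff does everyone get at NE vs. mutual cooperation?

Dominant: Defect; NE payoff = 0; Coop payoff = 79

Work:
Defect dominates (saves cost c = 12, benefit to others is external)
NE: All defect → everyone gets 0
If all cooperate: each receives (7)×13 - 12 = 79
Social dilemma: 79 > 0 but NE gives 0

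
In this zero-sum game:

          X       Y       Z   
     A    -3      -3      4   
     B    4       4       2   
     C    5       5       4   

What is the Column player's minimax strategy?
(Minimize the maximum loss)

Column should play Z, value = 4

Work:
Column player minimizes Row's maximum payoff:
Column X: max payoff to Row = 5
Column Y: max payoff to Row = 5
Column Z: max payoff to Row = 4
Minimum is 4, achieved by column Z.
Minimax strategy: Z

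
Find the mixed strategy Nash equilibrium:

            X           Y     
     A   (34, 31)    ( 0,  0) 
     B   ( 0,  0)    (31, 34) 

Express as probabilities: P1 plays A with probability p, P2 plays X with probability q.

p = 0.5231, q = 0.4769

Work:
Find probabilities that make opponent indifferent:
P2 chooses q to make P1 indifferent between A and B
P1 chooses p to make P2 indifferent between X and Y
Mixed NE: P1 plays (A: 0.5231, B: 0.4769), P2 plays (X: 0.4769, Y: 0.5231)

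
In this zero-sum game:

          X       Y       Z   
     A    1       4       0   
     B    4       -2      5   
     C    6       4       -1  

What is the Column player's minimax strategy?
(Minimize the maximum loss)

Column should play Y, value = 4

Work:
Column player minimizes Row's maximum payoff:
Column X: max payoff to Row = 6
Column Y: max payoff to Row = 4
Column Z: max payoff to Row = 5
Minimum is 4, achieved by column Y.
Minimax strategy: Y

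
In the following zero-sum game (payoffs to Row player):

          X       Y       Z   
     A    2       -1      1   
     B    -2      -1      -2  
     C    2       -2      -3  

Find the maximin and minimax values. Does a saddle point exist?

Maximin = -1, Minimax = -1, Saddle: True

Work:
Row minimums: [-1, -2, -3] → maximin = -1
Column maximums: [2, -1, 1] → minimax = -1
Saddle point exists! Game value = -1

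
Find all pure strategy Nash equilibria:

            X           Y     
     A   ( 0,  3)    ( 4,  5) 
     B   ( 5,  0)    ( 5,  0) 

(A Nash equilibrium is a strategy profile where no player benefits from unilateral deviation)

Nash equilibrium: (B, X), (B, Y)

Work:
Best responses:
  P1 vs X: payoffs [0, 5] → best response B (payoff 5)
  P1 vs Y: payoffs [4, 5] → best response B (payoff 5)
  P2 vs A: payoffs [3, 5] → best response Y (payoff 5)
  P2 vs B: payoffs [0, 0] → best response X/Y (payoff 0)
Mutual best responses: (B,X), (B,Y) → Nash equilibria.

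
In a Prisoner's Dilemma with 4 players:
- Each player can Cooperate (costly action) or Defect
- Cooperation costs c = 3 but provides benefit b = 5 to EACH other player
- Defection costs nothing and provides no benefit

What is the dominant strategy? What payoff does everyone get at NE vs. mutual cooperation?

Dominant: Defect; NE payoff = 0; Coop payoff = 12

Work:
Defect dominates (saves cost c = 3, benefit to others is external)
NE: All defect → everyone gets 0
If all cooperate: each receives (3)×5 - 3 = 12
Social dilemma: 12 > 0 but NE gives 0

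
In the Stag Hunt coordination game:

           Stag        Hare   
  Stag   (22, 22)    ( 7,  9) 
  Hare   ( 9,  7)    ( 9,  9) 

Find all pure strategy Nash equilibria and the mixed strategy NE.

Pure NE: (Stag, Stag) and (Hare, Hare); Mixed NE: p = 0.1333, q = 0.1333

Work:
Check pure NE:
(Stag, Stag): (22, 22) - no unilateral deviation beneficial
(Hare, Hare): (9, 9) - no unilateral deviation beneficial
Mixed NE: P1 plays Stag with p = 0.1333, P2 plays Stag with q = 0.1333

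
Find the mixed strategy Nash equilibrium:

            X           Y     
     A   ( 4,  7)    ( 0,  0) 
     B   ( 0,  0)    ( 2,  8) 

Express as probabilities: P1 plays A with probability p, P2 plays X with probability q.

p = 0.5333, q = 0.3333

Work:
Find probabilities that make opponent indifferent:
P2 chooses q to make P1 indifferent between A and B
P1 chooses p to make P2 indifferent between X and Y
Mixed NE: P1 plays (A: 0.5333, B: 0.4667), P2 plays (X: 0.3333, Y: 0.6667)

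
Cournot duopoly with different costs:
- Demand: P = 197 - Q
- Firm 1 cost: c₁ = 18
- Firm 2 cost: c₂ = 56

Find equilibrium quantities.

q₁* = 72.33, q₂* = 34.33

Work:
Reaction: q₁ = (197 - 18 - q₂)/2
Reaction: q₂ = (197 - 56 - q₁)/2
Solve simultaneously:
q₁* = (197 - 2×18 + 56)/3 = 72.33
q₂* = (197 - 2×56 + 18)/3 = 34.33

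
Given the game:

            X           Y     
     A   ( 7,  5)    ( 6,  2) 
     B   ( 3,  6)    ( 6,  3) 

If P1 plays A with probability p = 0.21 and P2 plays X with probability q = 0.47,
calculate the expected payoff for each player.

E[P1] = 4.9848, E[P2] = 4.2

Work:
E[P1] = p·q·π₁(A,X) + p·(1-q)·π₁(A,Y) + (1-p)·q·π₁(B,X) + (1-p)·(1-q)·π₁(B,Y)
= 0.21·0.47·7 + 0.21·0.53·6 + 0.79·0.47·3 + 0.79·0.53·6
= 4.9848

E[P2] = 4.2 (similar calculation)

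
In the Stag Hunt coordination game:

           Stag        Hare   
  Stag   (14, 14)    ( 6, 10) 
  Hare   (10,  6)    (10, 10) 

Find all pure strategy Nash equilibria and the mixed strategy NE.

Pure NE: (Stag, Stag) and (Hare, Hare); Mixed NE: p = 0.5, q = 0.5

Work:
Check pure NE:
(Stag, Stag): (14, 14) - no unilateral deviation beneficial
(Hare, Hare): (10, 10) - no unilateral deviation beneficial
Mixed NE: P1 plays Stag with p = 0.5, P2 plays Stag with q = 0.5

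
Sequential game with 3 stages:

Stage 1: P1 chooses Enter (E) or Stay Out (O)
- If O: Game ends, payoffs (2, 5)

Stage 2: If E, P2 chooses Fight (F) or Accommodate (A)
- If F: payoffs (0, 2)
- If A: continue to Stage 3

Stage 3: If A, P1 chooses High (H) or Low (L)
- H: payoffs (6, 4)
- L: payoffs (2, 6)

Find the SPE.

SPE: (E, A, H); Outcome (6, 4)

Work:
Stage 3: P1 chooses H (6 vs 2)
Stage 2: P2: F->2, A->4 (anticipating H). Choose A
Stage 1: P1: O->2, E->6 (anticipating A, H). Choose E
SPE path: E -> A -> H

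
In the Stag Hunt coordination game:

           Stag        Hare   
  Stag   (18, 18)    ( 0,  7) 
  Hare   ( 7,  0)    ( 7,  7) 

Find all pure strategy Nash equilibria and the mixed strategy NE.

Pure NE: (Stag, Stag) and (Hare, Hare); Mixed NE: p = 0.3889, q = 0.3889

Work:
Check pure NE:
(Stag, Stag): (18, 18) - no unilateral deviation beneficial
(Hare, Hare): (7, 7) - no unilateral deviation beneficial
Mixed NE: P1 plays Stag with p = 0.3889, P2 plays Stag with q = 0.3889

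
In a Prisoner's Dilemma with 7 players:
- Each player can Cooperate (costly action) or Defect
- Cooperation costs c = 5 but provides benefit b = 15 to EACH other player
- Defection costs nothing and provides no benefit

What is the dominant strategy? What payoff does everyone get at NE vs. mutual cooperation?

Dominant: Defect; NE payoff = 0; Coop payoff = 85

Work:
Defect dominates (saves cost c = 5, benefit to others is external)
NE: All defect → everyone gets 0
If all cooperate: each receives (6)×15 - 5 = 85
Social dilemma: 85 > 0 but NE gives 0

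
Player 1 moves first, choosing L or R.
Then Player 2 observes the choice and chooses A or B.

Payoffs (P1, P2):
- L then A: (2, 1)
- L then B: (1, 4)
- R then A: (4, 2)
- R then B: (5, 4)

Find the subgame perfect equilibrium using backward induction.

P1 plays R, P2 plays B after L and B after R; Payoff (5, 4)

Work:
Backward induction:
After L: P2 chooses B → P1 gets 1
After R: P2 chooses B → P1 gets 5
P1 chooses R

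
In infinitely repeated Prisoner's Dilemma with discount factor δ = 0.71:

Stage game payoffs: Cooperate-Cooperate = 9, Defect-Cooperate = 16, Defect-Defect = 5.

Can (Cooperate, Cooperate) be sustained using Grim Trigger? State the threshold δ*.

δ* = 0.6364; since δ = 0.71 ≥ 0.6364, cooperation can be sustained

Work:
For Grim Trigger:
Cooperate forever: 9/(1-δ)
Defect then punished: 16 + 5·δ/(1-δ)
Need: 9/(1-δ) ≥ 16 + 5·δ/(1-δ)
Solving: δ ≥ (T-R)/(T-P) = (16-9)/(16-5) = 0.6364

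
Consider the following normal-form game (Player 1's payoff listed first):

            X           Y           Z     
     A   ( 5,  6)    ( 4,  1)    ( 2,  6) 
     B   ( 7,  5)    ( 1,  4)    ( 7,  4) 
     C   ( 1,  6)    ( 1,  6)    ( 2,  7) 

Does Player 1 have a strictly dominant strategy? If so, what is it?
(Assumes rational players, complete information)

No strictly dominant strategy exists for Player 1

Work:
A strategy strictly dominates another if it gives a strictly higher payoff against every opponent action. Compare each pair of P1's strategies column-by-column:
  A vs B: [5 vs 7, 4 vs 1, 2 vs 7] → A does not strictly dominate B (column X: 5 ≤ 7)
  A vs C: [5 vs 1, 4 vs 1, 2 vs 2] → A does not strictly dominate C (column Z: 2 ≤ 2)
  B vs A: [7 vs 5, 1 vs 4, 7 vs 2] → B does not strictly dominate A (column Y: 1 ≤ 4)
  B vs C: [7 vs 1, 1 vs 1, 7 vs 2] → B does not strictly dominate C (column Y: 1 ≤ 1)
  C vs A: [1 vs 5, 1 vs 4, 2 vs 2] → C does not strictly dominate A (column X: 1 ≤ 5)
  C vs B: [1 vs 7, 1 vs 1, 2 vs 7] → C does not strictly dominate B (column X: 1 ≤ 7)
No single strategy strictly dominates all others → no strictly dominant strategy.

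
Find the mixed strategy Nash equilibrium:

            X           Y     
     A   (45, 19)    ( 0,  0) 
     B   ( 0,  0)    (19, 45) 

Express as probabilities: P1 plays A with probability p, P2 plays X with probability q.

p = 0.7031, q = 0.2969

Work:
Find probabilities that make opponent indifferent:
P2 chooses q to make P1 indifferent between A and B
P1 chooses p to make P2 indifferent between X and Y
Mixed NE: P1 plays (A: 0.7031, B: 0.2969), P2 plays (X: 0.2969, Y: 0.7031)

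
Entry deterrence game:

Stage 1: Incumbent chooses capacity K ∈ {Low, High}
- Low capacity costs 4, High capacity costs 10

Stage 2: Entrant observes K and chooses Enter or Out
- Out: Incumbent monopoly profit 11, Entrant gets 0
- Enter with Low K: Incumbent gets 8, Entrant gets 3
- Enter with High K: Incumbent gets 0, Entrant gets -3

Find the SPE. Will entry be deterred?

SPE: (Low, Enter|Low, Out|High); Entry not deterred. Incumbent net profit = 4, Entrant gets 3

Work:
After Low K: Entrant enters (3 > 0)
After High K: Entrant stays out (-3 < 0)
Incumbent: Low → 8−4=4, High → 11−10=1
Incumbent chooses Low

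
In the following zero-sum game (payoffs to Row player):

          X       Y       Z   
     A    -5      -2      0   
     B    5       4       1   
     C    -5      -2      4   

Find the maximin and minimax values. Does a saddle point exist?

Maximin = 1, Minimax = 4, Saddle: False

Work:
Row minimums: [-5, 1, -5] → maximin = 1
Column maximums: [5, 4, 4] → minimax = 4
No saddle point (maximin ≠ minimax). Mixed strategy needed.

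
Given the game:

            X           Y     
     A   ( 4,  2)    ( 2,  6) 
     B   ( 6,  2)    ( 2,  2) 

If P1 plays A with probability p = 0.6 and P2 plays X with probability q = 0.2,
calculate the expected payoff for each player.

E[P1] = 2.56, E[P2] = 3.92

Work:
E[P1] = p·q·π₁(A,X) + p·(1-q)·π₁(A,Y) + (1-p)·q·π₁(B,X) + (1-p)·(1-q)·π₁(B,Y)
= 0.6·0.2·4 + 0.6·0.8·2 + 0.4·0.2·6 + 0.4·0.8·2
= 2.56

E[P2] = 3.92 (similar calculation)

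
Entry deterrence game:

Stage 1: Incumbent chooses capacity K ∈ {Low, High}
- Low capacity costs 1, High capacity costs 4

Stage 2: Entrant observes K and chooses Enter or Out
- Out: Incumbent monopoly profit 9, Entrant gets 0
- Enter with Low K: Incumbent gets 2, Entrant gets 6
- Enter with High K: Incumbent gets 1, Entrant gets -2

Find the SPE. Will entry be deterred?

SPE: (High, Enter|Low, Out|High); Entry deterred. Incumbent net profit = 5

Work:
After Low K: Entrant enters (6 > 0)
After High K: Entrant stays out (-2 < 0)
Incumbent: Low → 2−1=1, High → 9−4=5
Incumbent chooses High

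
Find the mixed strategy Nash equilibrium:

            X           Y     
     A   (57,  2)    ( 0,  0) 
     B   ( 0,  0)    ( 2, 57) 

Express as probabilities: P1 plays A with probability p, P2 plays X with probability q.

p = 0.9661, q = 0.0339

Work:
Find probabilities that make opponent indifferent:
P2 chooses q to make P1 indifferent between A and B
P1 chooses p to make P2 indifferent between X and Y
Mixed NE: P1 plays (A: 0.9661, B: 0.0339), P2 plays (X: 0.0339, Y: 0.9661)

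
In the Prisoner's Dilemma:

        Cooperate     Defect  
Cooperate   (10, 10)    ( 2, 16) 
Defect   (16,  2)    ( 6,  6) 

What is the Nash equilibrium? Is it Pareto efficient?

(Defect, Defect) is NE; not Pareto efficient

Work:
Defect dominates Cooperate for both players:
If P2 cooperates: Defect (16) > Cooperate (10)
If P2 defects: Defect (6) > Cooperate (2)
NE: (Defect, Defect) with payoff (6, 6)
But (Cooperate, Cooperate) = (10, 10) Pareto dominates (6, 6)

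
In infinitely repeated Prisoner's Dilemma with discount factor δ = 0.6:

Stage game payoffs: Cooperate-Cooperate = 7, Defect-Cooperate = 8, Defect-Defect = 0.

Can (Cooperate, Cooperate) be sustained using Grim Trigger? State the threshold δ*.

δ* = 0.125; since δ = 0.6 ≥ 0.125, cooperation can be sustained

Work:
For Grim Trigger:
Cooperate forever: 7/(1-δ)
Defect then punished: 8 + 0·δ/(1-δ)
Need: 7/(1-δ) ≥ 8 + 0·δ/(1-δ)
Solving: δ ≥ (T-R)/(T-P) = (8-7)/(8-0) = 0.125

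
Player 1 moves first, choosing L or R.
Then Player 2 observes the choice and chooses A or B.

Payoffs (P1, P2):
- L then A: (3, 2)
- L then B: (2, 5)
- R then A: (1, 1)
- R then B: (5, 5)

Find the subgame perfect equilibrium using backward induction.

P1 plays R, P2 plays B after L and B after R; Payoff (5, 5)

Work:
Backward induction:
After L: P2 chooses B → P1 gets 2
After R: P2 chooses B → P1 gets 5
P1 chooses R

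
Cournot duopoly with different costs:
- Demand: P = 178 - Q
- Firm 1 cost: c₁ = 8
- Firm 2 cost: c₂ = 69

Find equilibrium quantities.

q₁* = 77.0, q₂* = 16.0

Work:
Reaction: q₁ = (178 - 8 - q₂)/2
Reaction: q₂ = (178 - 69 - q₁)/2
Solve simultaneously:
q₁* = (178 - 2×8 + 69)/3 = 77.0
q₂* = (178 - 2×69 + 8)/3 = 16.0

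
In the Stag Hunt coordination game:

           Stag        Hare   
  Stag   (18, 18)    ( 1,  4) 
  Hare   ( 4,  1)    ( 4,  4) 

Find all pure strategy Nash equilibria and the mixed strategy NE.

Pure NE: (Stag, Stag) and (Hare, Hare); Mixed NE: p = 0.1765, q = 0.1765

Work:
Check pure NE:
(Stag, Stag): (18, 18) - no unilateral deviation beneficial
(Hare, Hare): (4, 4) - no unilateral deviation beneficial
Mixed NE: P1 plays Stag with p = 0.1765, P2 plays Stag with q = 0.1765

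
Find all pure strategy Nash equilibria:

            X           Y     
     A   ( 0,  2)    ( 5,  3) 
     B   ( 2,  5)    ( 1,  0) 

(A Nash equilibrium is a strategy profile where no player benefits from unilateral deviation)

Nash equilibrium: (A, Y), (B, X)

Work:
Best responses:
  P1 vs X: payoffs [0, 2] → best response B (payoff 2)
  P1 vs Y: payoffs [5, 1] → best response A (payoff 5)
  P2 vs A: payoffs [2, 3] → best response Y (payoff 3)
  P2 vs B: payoffs [5, 0] → best response X (payoff 5)
Mutual best responses: (A,Y), (B,X) → Nash equilibria.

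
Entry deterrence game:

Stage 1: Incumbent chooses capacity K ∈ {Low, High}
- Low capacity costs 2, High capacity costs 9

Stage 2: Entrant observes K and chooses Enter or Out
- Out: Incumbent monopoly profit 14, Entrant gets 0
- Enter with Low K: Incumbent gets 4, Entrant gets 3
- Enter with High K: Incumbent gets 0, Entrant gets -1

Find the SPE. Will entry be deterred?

SPE: (High, Enter|Low, Out|High); Entry deterred. Incumbent net profit = 5

Work:
After Low K: Entrant enters (3 > 0)
After High K: Entrant stays out (-1 < 0)
Incumbent: Low → 4−2=2, High → 14−9=5
Incumbent chooses High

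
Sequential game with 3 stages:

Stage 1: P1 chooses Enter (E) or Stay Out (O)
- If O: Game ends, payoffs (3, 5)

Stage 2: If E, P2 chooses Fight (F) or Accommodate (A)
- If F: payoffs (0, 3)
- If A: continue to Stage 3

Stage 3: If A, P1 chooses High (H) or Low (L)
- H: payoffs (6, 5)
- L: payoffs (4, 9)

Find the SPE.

SPE: (E, A, H); Outcome (6, 5)

Work:
Stage 3: P1 chooses H (6 vs 4)
Stage 2: P2: F->3, A->5 (anticipating H). Choose A
Stage 1: P1: O->3, E->6 (anticipating A, H). Choose E
SPE path: E -> A -> H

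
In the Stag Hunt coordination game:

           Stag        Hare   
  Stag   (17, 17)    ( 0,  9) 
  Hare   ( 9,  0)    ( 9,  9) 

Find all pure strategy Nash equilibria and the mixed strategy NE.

Pure NE: (Stag, Stag) and (Hare, Hare); Mixed NE: p = 0.5294, q = 0.5294

Work:
Check pure NE:
(Stag, Stag): (17, 17) - no unilateral deviation beneficial
(Hare, Hare): (9, 9) - no unilateral deviation beneficial
Mixed NE: P1 plays Stag with p = 0.5294, P2 plays Stag with q = 0.5294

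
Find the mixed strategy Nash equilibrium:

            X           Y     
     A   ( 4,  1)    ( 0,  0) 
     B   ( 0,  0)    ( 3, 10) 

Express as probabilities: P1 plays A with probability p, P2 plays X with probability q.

p = 0.9091, q = 0.4286

Work:
Find probabilities that make opponent indifferent:
P2 chooses q to make P1 indifferent between A and B
P1 chooses p to make P2 indifferent between X and Y
Mixed NE: P1 plays (A: 0.9091, B: 0.0909), P2 plays (X: 0.4286, Y: 0.5714)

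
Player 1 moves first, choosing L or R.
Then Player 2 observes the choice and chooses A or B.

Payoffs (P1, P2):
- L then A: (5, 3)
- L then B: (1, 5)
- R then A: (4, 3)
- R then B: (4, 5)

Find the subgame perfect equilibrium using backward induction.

P1 plays R, P2 plays B after L and B after R; Payoff (4, 5)

Work:
Backward induction:
After L: P2 chooses B → P1 gets 1
After R: P2 chooses B → P1 gets 4
P1 chooses R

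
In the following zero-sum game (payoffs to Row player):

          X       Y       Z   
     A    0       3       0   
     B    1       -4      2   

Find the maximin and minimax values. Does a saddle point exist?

Maximin = 0, Minimax = 1, Saddle: False

Work:
Row minimums: [0, -4] → maximin = 0
Column maximums: [1, 3, 2] → minimax = 1
No saddle point (maximin ≠ minimax). Mixed strategy needed.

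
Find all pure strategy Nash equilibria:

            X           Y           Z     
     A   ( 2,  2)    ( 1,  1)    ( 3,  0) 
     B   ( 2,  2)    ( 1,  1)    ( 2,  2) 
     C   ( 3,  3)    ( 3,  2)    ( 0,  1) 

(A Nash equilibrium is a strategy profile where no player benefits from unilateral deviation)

Nash equilibrium: (C, X)

Work:
Best responses:
  P1 vs X: payoffs [2, 2, 3] → best response C (payoff 3)
  P1 vs Y: payoffs [1, 1, 3] → best response C (payoff 3)
  P1 vs Z: payoffs [3, 2, 0] → best response A (payoff 3)
  P2 vs A: payoffs [2, 1, 0] → best response X (payoff 2)
  P2 vs B: payoffs [2, 1, 2] → best response X/Z (payoff 2)
  P2 vs C: payoffs [3, 2, 1] → best response X (payoff 3)
Mutual best responses: (C,X) → Nash equilibria.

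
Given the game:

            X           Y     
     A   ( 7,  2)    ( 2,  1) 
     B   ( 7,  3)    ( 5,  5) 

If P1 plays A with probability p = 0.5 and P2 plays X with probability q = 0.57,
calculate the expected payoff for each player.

E[P1] = 5.495, E[P2] = 2.715

Work:
E[P1] = p·q·π₁(A,X) + p·(1-q)·π₁(A,Y) + (1-p)·q·π₁(B,X) + (1-p)·(1-q)·π₁(B,Y)
= 0.5·0.57·7 + 0.5·0.43·2 + 0.5·0.57·7 + 0.5·0.43·5
= 5.495

E[P2] = 2.715 (similar calculation)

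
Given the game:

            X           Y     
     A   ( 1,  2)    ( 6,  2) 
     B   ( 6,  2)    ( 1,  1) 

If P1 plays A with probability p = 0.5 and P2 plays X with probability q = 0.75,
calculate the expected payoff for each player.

E[P1] = 3.5, E[P2] = 1.875

Work:
E[P1] = p·q·π₁(A,X) + p·(1-q)·π₁(A,Y) + (1-p)·q·π₁(B,X) + (1-p)·(1-q)·π₁(B,Y)
= 0.5·0.75·1 + 0.5·0.25·6 + 0.5·0.75·6 + 0.5·0.25·1
= 3.5

E[P2] = 1.875 (similar calculation)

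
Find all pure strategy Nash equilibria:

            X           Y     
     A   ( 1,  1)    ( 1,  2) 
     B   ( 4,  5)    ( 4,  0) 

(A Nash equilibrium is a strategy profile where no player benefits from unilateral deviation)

Nash equilibrium: (B, X)

Work:
Best responses:
  P1 vs X: payoffs [1, 4] → best response B (payoff 4)
  P1 vs Y: payoffs [1, 4] → best response B (payoff 4)
  P2 vs A: payoffs [1, 2] → best response Y (payoff 2)
  P2 vs B: payoffs [5, 0] → best response X (payoff 5)
Mutual best responses: (B,X) → Nash equilibria.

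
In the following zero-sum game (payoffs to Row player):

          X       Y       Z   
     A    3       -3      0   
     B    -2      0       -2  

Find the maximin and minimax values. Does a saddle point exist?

Maximin = -2, Minimax = 0, Saddle: False

Work:
Row minimums: [-3, -2] → maximin = -2
Column maximums: [3, 0, 0] → minimax = 0
No saddle point (maximin ≠ minimax). Mixed strategy needed.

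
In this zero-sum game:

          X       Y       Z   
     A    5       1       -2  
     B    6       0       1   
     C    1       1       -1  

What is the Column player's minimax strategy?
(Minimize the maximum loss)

Column should play Y or Z (all achieve the minimum), value = 1

Work:
Column player minimizes Row's maximum payoff:
Column X: max payoff to Row = 6
Column Y: max payoff to Row = 1
Column Z: max payoff to Row = 1
Minimum is 1, achieved by columns Y, Z (tied).
Each of Y or Z is a minimax strategy.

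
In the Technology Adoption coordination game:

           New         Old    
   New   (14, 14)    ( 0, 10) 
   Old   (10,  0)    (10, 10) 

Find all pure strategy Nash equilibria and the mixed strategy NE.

Pure NE: (New, New) and (Old, Old); Mixed NE: p = 0.7143, q = 0.7143

Work:
Check pure NE:
(New, New): (14, 14) - no unilateral deviation beneficial
(Old, Old): (10, 10) - no unilateral deviation beneficial
Mixed NE: P1 plays New with p = 0.7143, P2 plays New with q = 0.7143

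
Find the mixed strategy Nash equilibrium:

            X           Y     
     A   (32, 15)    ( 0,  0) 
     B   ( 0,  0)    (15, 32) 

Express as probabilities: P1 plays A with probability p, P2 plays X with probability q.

p = 0.6809, q = 0.3191

Work:
Find probabilities that make opponent indifferent:
P2 chooses q to make P1 indifferent between A and B
P1 chooses p to make P2 indifferent between X and Y
Mixed NE: P1 plays (A: 0.6809, B: 0.3191), P2 plays (X: 0.3191, Y: 0.6809)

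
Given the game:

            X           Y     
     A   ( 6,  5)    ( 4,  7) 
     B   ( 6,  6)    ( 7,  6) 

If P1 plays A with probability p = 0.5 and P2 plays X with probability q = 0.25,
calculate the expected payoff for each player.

E[P1] = 5.625, E[P2] = 6.25

Work:
E[P1] = p·q·π₁(A,X) + p·(1-q)·π₁(A,Y) + (1-p)·q·π₁(B,X) + (1-p)·(1-q)·π₁(B,Y)
= 0.5·0.25·6 + 0.5·0.75·4 + 0.5·0.25·6 + 0.5·0.75·7
= 5.625

E[P2] = 6.25 (similar calculation)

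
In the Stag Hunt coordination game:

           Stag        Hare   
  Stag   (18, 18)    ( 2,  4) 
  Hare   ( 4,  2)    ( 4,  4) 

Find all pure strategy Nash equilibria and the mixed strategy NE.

Pure NE: (Stag, Stag) and (Hare, Hare); Mixed NE: p = 0.125, q = 0.125

Work:
Check pure NE:
(Stag, Stag): (18, 18) - no unilateral deviation beneficial
(Hare, Hare): (4, 4) - no unilateral deviation beneficial
Mixed NE: P1 plays Stag with p = 0.125, P2 plays Stag with q = 0.125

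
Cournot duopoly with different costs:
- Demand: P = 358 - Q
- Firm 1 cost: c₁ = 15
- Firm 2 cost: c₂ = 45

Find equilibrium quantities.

q₁* = 124.33, q₂* = 94.33

Work:
Reaction: q₁ = (358 - 15 - q₂)/2
Reaction: q₂ = (358 - 45 - q₁)/2
Solve simultaneously:
q₁* = (358 - 2×15 + 45)/3 = 124.33
q₂* = (358 - 2×45 + 15)/3 = 94.33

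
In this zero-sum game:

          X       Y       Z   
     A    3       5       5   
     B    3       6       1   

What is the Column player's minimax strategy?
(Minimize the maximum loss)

Column should play X, value = 3

Work:
Column player minimizes Row's maximum payoff:
Column X: max payoff to Row = 3
Column Y: max payoff to Row = 6
Column Z: max payoff to Row = 5
Minimum is 3, achieved by column X.
Minimax strategy: X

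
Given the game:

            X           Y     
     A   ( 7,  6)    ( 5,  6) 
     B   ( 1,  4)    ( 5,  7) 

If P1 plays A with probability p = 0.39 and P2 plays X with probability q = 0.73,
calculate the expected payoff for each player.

E[P1] = 3.7882, E[P2] = 5.2741

Work:
E[P1] = p·q·π₁(A,X) + p·(1-q)·π₁(A,Y) + (1-p)·q·π₁(B,X) + (1-p)·(1-q)·π₁(B,Y)
= 0.39·0.73·7 + 0.39·0.27·5 + 0.61·0.73·1 + 0.61·0.27·5
= 3.7882

E[P2] = 5.2741 (similar calculation)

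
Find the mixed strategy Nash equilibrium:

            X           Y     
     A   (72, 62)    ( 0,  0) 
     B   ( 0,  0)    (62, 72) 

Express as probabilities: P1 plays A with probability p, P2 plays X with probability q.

p = 0.5373, q = 0.4627

Work:
Find probabilities that make opponent indifferent:
P2 chooses q to make P1 indifferent between A and B
P1 chooses p to make P2 indifferent between X and Y
Mixed NE: P1 plays (A: 0.5373, B: 0.4627), P2 plays (X: 0.4627, Y: 0.5373)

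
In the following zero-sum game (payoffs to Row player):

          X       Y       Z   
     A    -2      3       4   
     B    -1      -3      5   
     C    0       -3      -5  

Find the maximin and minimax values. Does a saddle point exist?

Maximin = -2, Minimax = 0, Saddle: False

Work:
Row minimums: [-2, -3, -5] → maximin = -2
Column maximums: [0, 3, 5] → minimax = 0
No saddle point (maximin ≠ minimax). Mixed strategy needed.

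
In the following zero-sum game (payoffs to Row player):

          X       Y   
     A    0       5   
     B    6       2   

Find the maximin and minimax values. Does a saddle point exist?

Maximin = 2, Minimax = 5, Saddle: False

Work:
Row minimums: [0, 2] → maximin = 2
Column maximums: [6, 5] → minimax = 5
No saddle point (maximin ≠ minimax). Mixed strategy needed.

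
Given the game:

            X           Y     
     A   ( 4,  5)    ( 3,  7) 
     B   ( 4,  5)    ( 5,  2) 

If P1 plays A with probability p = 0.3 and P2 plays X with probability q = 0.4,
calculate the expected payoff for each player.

E[P1] = 4.24, E[P2] = 4.1

Work:
E[P1] = p·q·π₁(A,X) + p·(1-q)·π₁(A,Y) + (1-p)·q·π₁(B,X) + (1-p)·(1-q)·π₁(B,Y)
= 0.3·0.4·4 + 0.3·0.6·3 + 0.7·0.4·4 + 0.7·0.6·5
= 4.24

E[P2] = 4.1 (similar calculation)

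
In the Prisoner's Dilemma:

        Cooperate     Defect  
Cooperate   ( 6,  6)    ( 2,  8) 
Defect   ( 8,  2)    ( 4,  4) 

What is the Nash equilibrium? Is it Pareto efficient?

(Defect, Defect) is NE; not Pareto efficient

Work:
Defect dominates Cooperate for both players:
If P2 cooperates: Defect (8) > Cooperate (6)
If P2 defects: Defect (4) > Cooperate (2)
NE: (Defect, Defect) with payoff (4, 4)
But (Cooperate, Cooperate) = (6, 6) Pareto dominates (4, 4)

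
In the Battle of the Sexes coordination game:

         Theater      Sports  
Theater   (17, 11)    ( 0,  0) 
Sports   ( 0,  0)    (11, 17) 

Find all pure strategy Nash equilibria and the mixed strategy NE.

Pure NE: (Theater, Theater) and (Sports, Sports); Mixed NE: p = 0.6071, q = 0.3929

Work:
Check pure NE:
(Theater, Theater): (17, 11) - no unilateral deviation beneficial
(Sports, Sports): (11, 17) - no unilateral deviation beneficial
Mixed NE: P1 plays Theater with p = 0.6071, P2 plays Theater with q = 0.3929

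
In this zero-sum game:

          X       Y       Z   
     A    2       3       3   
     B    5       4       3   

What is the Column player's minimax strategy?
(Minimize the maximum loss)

Column should play Z, value = 3

Work:
Column player minimizes Row's maximum payoff:
Column X: max payoff to Row = 5
Column Y: max payoff to Row = 4
Column Z: max payoff to Row = 3
Minimum is 3, achieved by column Z.
Minimax strategy: Z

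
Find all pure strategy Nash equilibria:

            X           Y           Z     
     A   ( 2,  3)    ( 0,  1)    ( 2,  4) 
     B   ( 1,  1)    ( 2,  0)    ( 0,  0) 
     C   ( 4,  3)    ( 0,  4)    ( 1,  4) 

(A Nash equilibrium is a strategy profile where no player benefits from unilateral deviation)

Nash equilibrium: (A, Z)

Work:
Best responses:
  P1 vs X: payoffs [2, 1, 4] → best response C (payoff 4)
  P1 vs Y: payoffs [0, 2, 0] → best response B (payoff 2)
  P1 vs Z: payoffs [2, 0, 1] → best response A (payoff 2)
  P2 vs A: payoffs [3, 1, 4] → best response Z (payoff 4)
  P2 vs B: payoffs [1, 0, 0] → best response X (payoff 1)
  P2 vs C: payoffs [3, 4, 4] → best response Y/Z (payoff 4)
Mutual best responses: (A,Z) → Nash equilibria.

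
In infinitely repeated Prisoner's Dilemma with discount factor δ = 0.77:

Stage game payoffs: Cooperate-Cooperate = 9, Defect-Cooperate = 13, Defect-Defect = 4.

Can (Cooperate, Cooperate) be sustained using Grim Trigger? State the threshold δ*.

δ* = 0.4444; since δ = 0.77 ≥ 0.4444, cooperation can be sustained

Work:
For Grim Trigger:
Cooperate forever: 9/(1-δ)
Defect then punished: 13 + 4·δ/(1-δ)
Need: 9/(1-δ) ≥ 13 + 4·δ/(1-δ)
Solving: δ ≥ (T-R)/(T-P) = (13-9)/(13-4) = 0.4444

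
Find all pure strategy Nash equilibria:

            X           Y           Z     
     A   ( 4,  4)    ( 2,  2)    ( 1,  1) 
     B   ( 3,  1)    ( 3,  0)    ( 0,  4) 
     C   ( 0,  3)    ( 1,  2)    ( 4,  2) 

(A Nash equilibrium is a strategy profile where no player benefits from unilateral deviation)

Nash equilibrium: (A, X)

Work:
Best responses:
  P1 vs X: payoffs [4, 3, 0] → best response A (payoff 4)
  P1 vs Y: payoffs [2, 3, 1] → best response B (payoff 3)
  P1 vs Z: payoffs [1, 0, 4] → best response C (payoff 4)
  P2 vs A: payoffs [4, 2, 1] → best response X (payoff 4)
  P2 vs B: payoffs [1, 0, 4] → best response Z (payoff 4)
  P2 vs C: payoffs [3, 2, 2] → best response X (payoff 3)
Mutual best responses: (A,X) → Nash equilibria.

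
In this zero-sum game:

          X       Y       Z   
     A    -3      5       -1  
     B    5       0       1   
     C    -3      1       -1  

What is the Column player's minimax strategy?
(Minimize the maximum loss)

Column should play Z, value = 1

Work:
Column player minimizes Row's maximum payoff:
Column X: max payoff to Row = 5
Column Y: max payoff to Row = 5
Column Z: max payoff to Row = 1
Minimum is 1, achieved by column Z.
Minimax strategy: Z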